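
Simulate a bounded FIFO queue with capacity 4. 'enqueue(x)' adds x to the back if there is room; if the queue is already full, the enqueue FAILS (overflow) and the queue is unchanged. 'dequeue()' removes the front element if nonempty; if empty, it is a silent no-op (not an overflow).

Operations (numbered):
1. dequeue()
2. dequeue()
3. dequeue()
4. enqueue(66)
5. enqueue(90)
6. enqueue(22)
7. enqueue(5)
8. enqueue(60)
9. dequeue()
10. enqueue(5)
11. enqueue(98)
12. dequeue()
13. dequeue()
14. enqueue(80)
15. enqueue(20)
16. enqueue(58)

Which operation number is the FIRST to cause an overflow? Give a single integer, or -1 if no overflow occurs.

1. dequeue(): empty, no-op, size=0
2. dequeue(): empty, no-op, size=0
3. dequeue(): empty, no-op, size=0
4. enqueue(66): size=1
5. enqueue(90): size=2
6. enqueue(22): size=3
7. enqueue(5): size=4
8. enqueue(60): size=4=cap → OVERFLOW (fail)
9. dequeue(): size=3
10. enqueue(5): size=4
11. enqueue(98): size=4=cap → OVERFLOW (fail)
12. dequeue(): size=3
13. dequeue(): size=2
14. enqueue(80): size=3
15. enqueue(20): size=4
16. enqueue(58): size=4=cap → OVERFLOW (fail)

Answer: 8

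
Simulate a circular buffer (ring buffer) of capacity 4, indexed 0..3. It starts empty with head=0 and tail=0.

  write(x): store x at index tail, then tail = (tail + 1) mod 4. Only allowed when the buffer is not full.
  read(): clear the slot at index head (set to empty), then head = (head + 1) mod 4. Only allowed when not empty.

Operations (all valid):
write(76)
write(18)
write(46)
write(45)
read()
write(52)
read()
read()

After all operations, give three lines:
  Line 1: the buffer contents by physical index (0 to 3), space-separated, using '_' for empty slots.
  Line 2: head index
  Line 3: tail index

Answer: 52 _ _ 45
3
1

Derivation:
write(76): buf=[76 _ _ _], head=0, tail=1, size=1
write(18): buf=[76 18 _ _], head=0, tail=2, size=2
write(46): buf=[76 18 46 _], head=0, tail=3, size=3
write(45): buf=[76 18 46 45], head=0, tail=0, size=4
read(): buf=[_ 18 46 45], head=1, tail=0, size=3
write(52): buf=[52 18 46 45], head=1, tail=1, size=4
read(): buf=[52 _ 46 45], head=2, tail=1, size=3
read(): buf=[52 _ _ 45], head=3, tail=1, size=2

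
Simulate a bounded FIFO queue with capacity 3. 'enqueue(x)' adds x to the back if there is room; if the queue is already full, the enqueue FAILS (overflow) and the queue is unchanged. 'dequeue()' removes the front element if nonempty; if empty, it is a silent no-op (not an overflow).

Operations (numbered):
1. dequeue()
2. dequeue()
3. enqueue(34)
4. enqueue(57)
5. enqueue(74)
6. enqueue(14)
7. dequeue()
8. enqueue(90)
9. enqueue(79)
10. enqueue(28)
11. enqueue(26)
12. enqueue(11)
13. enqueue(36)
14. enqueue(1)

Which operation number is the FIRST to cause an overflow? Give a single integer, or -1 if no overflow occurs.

Answer: 6

Derivation:
1. dequeue(): empty, no-op, size=0
2. dequeue(): empty, no-op, size=0
3. enqueue(34): size=1
4. enqueue(57): size=2
5. enqueue(74): size=3
6. enqueue(14): size=3=cap → OVERFLOW (fail)
7. dequeue(): size=2
8. enqueue(90): size=3
9. enqueue(79): size=3=cap → OVERFLOW (fail)
10. enqueue(28): size=3=cap → OVERFLOW (fail)
11. enqueue(26): size=3=cap → OVERFLOW (fail)
12. enqueue(11): size=3=cap → OVERFLOW (fail)
13. enqueue(36): size=3=cap → OVERFLOW (fail)
14. enqueue(1): size=3=cap → OVERFLOW (fail)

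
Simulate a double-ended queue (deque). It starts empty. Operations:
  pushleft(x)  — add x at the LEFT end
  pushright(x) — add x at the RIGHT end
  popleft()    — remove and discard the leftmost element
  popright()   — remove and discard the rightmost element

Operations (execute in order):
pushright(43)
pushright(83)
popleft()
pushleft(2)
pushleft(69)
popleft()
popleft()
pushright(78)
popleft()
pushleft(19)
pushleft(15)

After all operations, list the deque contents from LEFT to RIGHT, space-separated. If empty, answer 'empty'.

Answer: 15 19 78

Derivation:
pushright(43): [43]
pushright(83): [43, 83]
popleft(): [83]
pushleft(2): [2, 83]
pushleft(69): [69, 2, 83]
popleft(): [2, 83]
popleft(): [83]
pushright(78): [83, 78]
popleft(): [78]
pushleft(19): [19, 78]
pushleft(15): [15, 19, 78]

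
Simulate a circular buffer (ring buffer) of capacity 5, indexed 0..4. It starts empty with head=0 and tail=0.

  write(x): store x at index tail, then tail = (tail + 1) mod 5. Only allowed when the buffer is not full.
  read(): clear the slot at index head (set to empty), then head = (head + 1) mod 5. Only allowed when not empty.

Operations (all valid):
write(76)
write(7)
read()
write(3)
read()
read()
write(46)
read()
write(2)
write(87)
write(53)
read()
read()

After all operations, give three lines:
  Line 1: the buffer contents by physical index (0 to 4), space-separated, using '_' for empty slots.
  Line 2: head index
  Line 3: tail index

Answer: _ 53 _ _ _
1
2

Derivation:
write(76): buf=[76 _ _ _ _], head=0, tail=1, size=1
write(7): buf=[76 7 _ _ _], head=0, tail=2, size=2
read(): buf=[_ 7 _ _ _], head=1, tail=2, size=1
write(3): buf=[_ 7 3 _ _], head=1, tail=3, size=2
read(): buf=[_ _ 3 _ _], head=2, tail=3, size=1
read(): buf=[_ _ _ _ _], head=3, tail=3, size=0
write(46): buf=[_ _ _ 46 _], head=3, tail=4, size=1
read(): buf=[_ _ _ _ _], head=4, tail=4, size=0
write(2): buf=[_ _ _ _ 2], head=4, tail=0, size=1
write(87): buf=[87 _ _ _ 2], head=4, tail=1, size=2
write(53): buf=[87 53 _ _ 2], head=4, tail=2, size=3
read(): buf=[87 53 _ _ _], head=0, tail=2, size=2
read(): buf=[_ 53 _ _ _], head=1, tail=2, size=1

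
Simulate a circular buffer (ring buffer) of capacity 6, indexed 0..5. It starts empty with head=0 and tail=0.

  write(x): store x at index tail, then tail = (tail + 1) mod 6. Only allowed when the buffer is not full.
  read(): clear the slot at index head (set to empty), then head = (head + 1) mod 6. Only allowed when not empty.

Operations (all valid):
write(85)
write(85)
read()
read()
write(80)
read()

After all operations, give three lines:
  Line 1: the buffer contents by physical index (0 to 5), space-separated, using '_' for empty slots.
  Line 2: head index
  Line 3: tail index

Answer: _ _ _ _ _ _
3
3

Derivation:
write(85): buf=[85 _ _ _ _ _], head=0, tail=1, size=1
write(85): buf=[85 85 _ _ _ _], head=0, tail=2, size=2
read(): buf=[_ 85 _ _ _ _], head=1, tail=2, size=1
read(): buf=[_ _ _ _ _ _], head=2, tail=2, size=0
write(80): buf=[_ _ 80 _ _ _], head=2, tail=3, size=1
read(): buf=[_ _ _ _ _ _], head=3, tail=3, size=0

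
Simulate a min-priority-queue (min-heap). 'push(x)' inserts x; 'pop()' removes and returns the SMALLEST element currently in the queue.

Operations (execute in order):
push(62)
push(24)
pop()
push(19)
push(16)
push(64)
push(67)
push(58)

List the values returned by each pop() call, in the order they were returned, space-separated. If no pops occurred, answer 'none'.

Answer: 24

Derivation:
push(62): heap contents = [62]
push(24): heap contents = [24, 62]
pop() → 24: heap contents = [62]
push(19): heap contents = [19, 62]
push(16): heap contents = [16, 19, 62]
push(64): heap contents = [16, 19, 62, 64]
push(67): heap contents = [16, 19, 62, 64, 67]
push(58): heap contents = [16, 19, 58, 62, 64, 67]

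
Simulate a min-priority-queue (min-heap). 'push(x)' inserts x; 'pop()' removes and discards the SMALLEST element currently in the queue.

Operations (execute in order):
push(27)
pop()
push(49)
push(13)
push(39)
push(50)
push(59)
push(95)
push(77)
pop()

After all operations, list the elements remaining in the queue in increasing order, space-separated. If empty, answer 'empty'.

Answer: 39 49 50 59 77 95

Derivation:
push(27): heap contents = [27]
pop() → 27: heap contents = []
push(49): heap contents = [49]
push(13): heap contents = [13, 49]
push(39): heap contents = [13, 39, 49]
push(50): heap contents = [13, 39, 49, 50]
push(59): heap contents = [13, 39, 49, 50, 59]
push(95): heap contents = [13, 39, 49, 50, 59, 95]
push(77): heap contents = [13, 39, 49, 50, 59, 77, 95]
pop() → 13: heap contents = [39, 49, 50, 59, 77, 95]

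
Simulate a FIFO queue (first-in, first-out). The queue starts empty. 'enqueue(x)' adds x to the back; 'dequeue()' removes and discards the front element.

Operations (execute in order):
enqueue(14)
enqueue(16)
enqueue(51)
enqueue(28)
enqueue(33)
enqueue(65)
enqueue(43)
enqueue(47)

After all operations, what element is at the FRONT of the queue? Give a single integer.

enqueue(14): queue = [14]
enqueue(16): queue = [14, 16]
enqueue(51): queue = [14, 16, 51]
enqueue(28): queue = [14, 16, 51, 28]
enqueue(33): queue = [14, 16, 51, 28, 33]
enqueue(65): queue = [14, 16, 51, 28, 33, 65]
enqueue(43): queue = [14, 16, 51, 28, 33, 65, 43]
enqueue(47): queue = [14, 16, 51, 28, 33, 65, 43, 47]

Answer: 14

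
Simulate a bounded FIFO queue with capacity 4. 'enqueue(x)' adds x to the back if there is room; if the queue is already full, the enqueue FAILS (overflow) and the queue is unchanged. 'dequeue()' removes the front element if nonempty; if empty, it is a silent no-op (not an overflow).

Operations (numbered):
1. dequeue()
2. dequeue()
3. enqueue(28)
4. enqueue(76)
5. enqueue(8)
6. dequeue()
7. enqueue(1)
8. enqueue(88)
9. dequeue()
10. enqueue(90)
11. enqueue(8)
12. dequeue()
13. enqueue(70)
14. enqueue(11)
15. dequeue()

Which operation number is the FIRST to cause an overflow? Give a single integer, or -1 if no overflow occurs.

1. dequeue(): empty, no-op, size=0
2. dequeue(): empty, no-op, size=0
3. enqueue(28): size=1
4. enqueue(76): size=2
5. enqueue(8): size=3
6. dequeue(): size=2
7. enqueue(1): size=3
8. enqueue(88): size=4
9. dequeue(): size=3
10. enqueue(90): size=4
11. enqueue(8): size=4=cap → OVERFLOW (fail)
12. dequeue(): size=3
13. enqueue(70): size=4
14. enqueue(11): size=4=cap → OVERFLOW (fail)
15. dequeue(): size=3

Answer: 11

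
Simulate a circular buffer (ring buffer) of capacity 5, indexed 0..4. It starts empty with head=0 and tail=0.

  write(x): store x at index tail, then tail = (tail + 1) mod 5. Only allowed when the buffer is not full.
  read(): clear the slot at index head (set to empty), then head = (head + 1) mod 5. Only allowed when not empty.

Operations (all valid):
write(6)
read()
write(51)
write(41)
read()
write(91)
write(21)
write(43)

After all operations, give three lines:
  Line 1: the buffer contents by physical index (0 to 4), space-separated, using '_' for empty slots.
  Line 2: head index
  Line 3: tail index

Answer: 43 _ 41 91 21
2
1

Derivation:
write(6): buf=[6 _ _ _ _], head=0, tail=1, size=1
read(): buf=[_ _ _ _ _], head=1, tail=1, size=0
write(51): buf=[_ 51 _ _ _], head=1, tail=2, size=1
write(41): buf=[_ 51 41 _ _], head=1, tail=3, size=2
read(): buf=[_ _ 41 _ _], head=2, tail=3, size=1
write(91): buf=[_ _ 41 91 _], head=2, tail=4, size=2
write(21): buf=[_ _ 41 91 21], head=2, tail=0, size=3
write(43): buf=[43 _ 41 91 21], head=2, tail=1, size=4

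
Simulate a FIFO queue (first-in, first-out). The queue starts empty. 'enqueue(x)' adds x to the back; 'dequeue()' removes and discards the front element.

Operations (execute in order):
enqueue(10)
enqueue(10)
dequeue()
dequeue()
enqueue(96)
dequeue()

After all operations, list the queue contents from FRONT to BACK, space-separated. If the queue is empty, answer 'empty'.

enqueue(10): [10]
enqueue(10): [10, 10]
dequeue(): [10]
dequeue(): []
enqueue(96): [96]
dequeue(): []

Answer: empty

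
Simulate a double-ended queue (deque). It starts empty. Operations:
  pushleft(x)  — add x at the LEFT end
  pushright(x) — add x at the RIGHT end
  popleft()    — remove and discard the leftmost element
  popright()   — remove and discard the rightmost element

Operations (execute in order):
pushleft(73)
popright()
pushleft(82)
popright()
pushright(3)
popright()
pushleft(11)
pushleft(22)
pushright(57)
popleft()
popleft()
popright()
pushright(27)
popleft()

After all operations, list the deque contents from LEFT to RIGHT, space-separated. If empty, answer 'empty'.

Answer: empty

Derivation:
pushleft(73): [73]
popright(): []
pushleft(82): [82]
popright(): []
pushright(3): [3]
popright(): []
pushleft(11): [11]
pushleft(22): [22, 11]
pushright(57): [22, 11, 57]
popleft(): [11, 57]
popleft(): [57]
popright(): []
pushright(27): [27]
popleft(): []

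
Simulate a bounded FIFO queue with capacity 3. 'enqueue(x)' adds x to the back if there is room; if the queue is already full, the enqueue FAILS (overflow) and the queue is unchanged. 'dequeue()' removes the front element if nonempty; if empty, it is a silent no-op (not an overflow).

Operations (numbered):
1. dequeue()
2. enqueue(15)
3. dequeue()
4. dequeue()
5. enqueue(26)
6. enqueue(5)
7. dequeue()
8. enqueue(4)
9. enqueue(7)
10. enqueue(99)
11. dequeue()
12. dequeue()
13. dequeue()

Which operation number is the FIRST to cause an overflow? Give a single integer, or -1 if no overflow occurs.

Answer: 10

Derivation:
1. dequeue(): empty, no-op, size=0
2. enqueue(15): size=1
3. dequeue(): size=0
4. dequeue(): empty, no-op, size=0
5. enqueue(26): size=1
6. enqueue(5): size=2
7. dequeue(): size=1
8. enqueue(4): size=2
9. enqueue(7): size=3
10. enqueue(99): size=3=cap → OVERFLOW (fail)
11. dequeue(): size=2
12. dequeue(): size=1
13. dequeue(): size=0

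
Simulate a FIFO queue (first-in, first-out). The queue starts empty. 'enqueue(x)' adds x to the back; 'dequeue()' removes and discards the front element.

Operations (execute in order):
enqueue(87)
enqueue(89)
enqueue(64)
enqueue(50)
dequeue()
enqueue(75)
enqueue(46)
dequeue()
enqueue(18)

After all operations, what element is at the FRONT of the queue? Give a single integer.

Answer: 64

Derivation:
enqueue(87): queue = [87]
enqueue(89): queue = [87, 89]
enqueue(64): queue = [87, 89, 64]
enqueue(50): queue = [87, 89, 64, 50]
dequeue(): queue = [89, 64, 50]
enqueue(75): queue = [89, 64, 50, 75]
enqueue(46): queue = [89, 64, 50, 75, 46]
dequeue(): queue = [64, 50, 75, 46]
enqueue(18): queue = [64, 50, 75, 46, 18]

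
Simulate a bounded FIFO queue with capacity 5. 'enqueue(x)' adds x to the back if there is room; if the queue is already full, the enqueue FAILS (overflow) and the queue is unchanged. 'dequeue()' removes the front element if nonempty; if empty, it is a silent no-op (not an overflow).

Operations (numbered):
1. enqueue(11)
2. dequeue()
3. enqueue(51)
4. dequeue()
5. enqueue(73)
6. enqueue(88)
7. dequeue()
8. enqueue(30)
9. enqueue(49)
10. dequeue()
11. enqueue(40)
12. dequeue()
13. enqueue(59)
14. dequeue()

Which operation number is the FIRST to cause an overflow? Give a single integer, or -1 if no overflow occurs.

Answer: -1

Derivation:
1. enqueue(11): size=1
2. dequeue(): size=0
3. enqueue(51): size=1
4. dequeue(): size=0
5. enqueue(73): size=1
6. enqueue(88): size=2
7. dequeue(): size=1
8. enqueue(30): size=2
9. enqueue(49): size=3
10. dequeue(): size=2
11. enqueue(40): size=3
12. dequeue(): size=2
13. enqueue(59): size=3
14. dequeue(): size=2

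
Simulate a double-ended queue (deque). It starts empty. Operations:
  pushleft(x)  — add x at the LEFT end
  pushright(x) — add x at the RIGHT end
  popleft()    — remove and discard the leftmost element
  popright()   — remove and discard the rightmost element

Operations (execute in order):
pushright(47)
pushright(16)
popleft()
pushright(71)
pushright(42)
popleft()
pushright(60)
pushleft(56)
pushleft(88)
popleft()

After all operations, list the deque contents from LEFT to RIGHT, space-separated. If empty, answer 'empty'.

pushright(47): [47]
pushright(16): [47, 16]
popleft(): [16]
pushright(71): [16, 71]
pushright(42): [16, 71, 42]
popleft(): [71, 42]
pushright(60): [71, 42, 60]
pushleft(56): [56, 71, 42, 60]
pushleft(88): [88, 56, 71, 42, 60]
popleft(): [56, 71, 42, 60]

Answer: 56 71 42 60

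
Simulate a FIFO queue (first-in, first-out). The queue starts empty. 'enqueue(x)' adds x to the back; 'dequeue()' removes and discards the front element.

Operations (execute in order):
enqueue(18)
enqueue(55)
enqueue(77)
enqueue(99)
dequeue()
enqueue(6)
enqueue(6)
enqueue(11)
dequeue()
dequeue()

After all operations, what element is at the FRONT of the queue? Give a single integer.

enqueue(18): queue = [18]
enqueue(55): queue = [18, 55]
enqueue(77): queue = [18, 55, 77]
enqueue(99): queue = [18, 55, 77, 99]
dequeue(): queue = [55, 77, 99]
enqueue(6): queue = [55, 77, 99, 6]
enqueue(6): queue = [55, 77, 99, 6, 6]
enqueue(11): queue = [55, 77, 99, 6, 6, 11]
dequeue(): queue = [77, 99, 6, 6, 11]
dequeue(): queue = [99, 6, 6, 11]

Answer: 99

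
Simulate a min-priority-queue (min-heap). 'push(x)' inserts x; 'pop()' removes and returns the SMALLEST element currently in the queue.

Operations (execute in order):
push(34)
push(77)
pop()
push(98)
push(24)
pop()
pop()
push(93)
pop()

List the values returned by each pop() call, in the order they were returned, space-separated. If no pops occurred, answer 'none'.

push(34): heap contents = [34]
push(77): heap contents = [34, 77]
pop() → 34: heap contents = [77]
push(98): heap contents = [77, 98]
push(24): heap contents = [24, 77, 98]
pop() → 24: heap contents = [77, 98]
pop() → 77: heap contents = [98]
push(93): heap contents = [93, 98]
pop() → 93: heap contents = [98]

Answer: 34 24 77 93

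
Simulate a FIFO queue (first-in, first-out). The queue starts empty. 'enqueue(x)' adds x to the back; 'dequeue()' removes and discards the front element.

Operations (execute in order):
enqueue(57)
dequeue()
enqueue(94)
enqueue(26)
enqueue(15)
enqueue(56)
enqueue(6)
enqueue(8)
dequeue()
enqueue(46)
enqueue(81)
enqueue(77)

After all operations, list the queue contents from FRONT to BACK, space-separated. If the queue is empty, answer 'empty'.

enqueue(57): [57]
dequeue(): []
enqueue(94): [94]
enqueue(26): [94, 26]
enqueue(15): [94, 26, 15]
enqueue(56): [94, 26, 15, 56]
enqueue(6): [94, 26, 15, 56, 6]
enqueue(8): [94, 26, 15, 56, 6, 8]
dequeue(): [26, 15, 56, 6, 8]
enqueue(46): [26, 15, 56, 6, 8, 46]
enqueue(81): [26, 15, 56, 6, 8, 46, 81]
enqueue(77): [26, 15, 56, 6, 8, 46, 81, 77]

Answer: 26 15 56 6 8 46 81 77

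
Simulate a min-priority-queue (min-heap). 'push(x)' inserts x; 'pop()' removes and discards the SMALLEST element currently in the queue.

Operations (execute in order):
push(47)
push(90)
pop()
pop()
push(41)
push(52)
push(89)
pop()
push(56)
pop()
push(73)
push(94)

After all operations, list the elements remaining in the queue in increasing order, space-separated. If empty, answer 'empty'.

Answer: 56 73 89 94

Derivation:
push(47): heap contents = [47]
push(90): heap contents = [47, 90]
pop() → 47: heap contents = [90]
pop() → 90: heap contents = []
push(41): heap contents = [41]
push(52): heap contents = [41, 52]
push(89): heap contents = [41, 52, 89]
pop() → 41: heap contents = [52, 89]
push(56): heap contents = [52, 56, 89]
pop() → 52: heap contents = [56, 89]
push(73): heap contents = [56, 73, 89]
push(94): heap contents = [56, 73, 89, 94]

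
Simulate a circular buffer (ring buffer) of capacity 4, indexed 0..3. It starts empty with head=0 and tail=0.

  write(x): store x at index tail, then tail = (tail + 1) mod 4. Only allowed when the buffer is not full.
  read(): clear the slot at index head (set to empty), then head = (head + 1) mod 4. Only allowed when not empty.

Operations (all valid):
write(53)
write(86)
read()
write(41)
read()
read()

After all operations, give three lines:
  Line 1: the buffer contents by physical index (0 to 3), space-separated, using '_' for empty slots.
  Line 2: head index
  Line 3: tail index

Answer: _ _ _ _
3
3

Derivation:
write(53): buf=[53 _ _ _], head=0, tail=1, size=1
write(86): buf=[53 86 _ _], head=0, tail=2, size=2
read(): buf=[_ 86 _ _], head=1, tail=2, size=1
write(41): buf=[_ 86 41 _], head=1, tail=3, size=2
read(): buf=[_ _ 41 _], head=2, tail=3, size=1
read(): buf=[_ _ _ _], head=3, tail=3, size=0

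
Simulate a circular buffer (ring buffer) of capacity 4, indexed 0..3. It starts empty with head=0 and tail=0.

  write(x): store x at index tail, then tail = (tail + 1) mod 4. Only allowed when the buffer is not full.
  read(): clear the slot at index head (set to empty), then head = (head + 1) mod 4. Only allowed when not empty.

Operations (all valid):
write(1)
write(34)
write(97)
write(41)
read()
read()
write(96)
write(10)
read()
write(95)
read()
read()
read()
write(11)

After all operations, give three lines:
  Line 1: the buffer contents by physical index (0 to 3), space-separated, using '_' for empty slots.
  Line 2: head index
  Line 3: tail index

write(1): buf=[1 _ _ _], head=0, tail=1, size=1
write(34): buf=[1 34 _ _], head=0, tail=2, size=2
write(97): buf=[1 34 97 _], head=0, tail=3, size=3
write(41): buf=[1 34 97 41], head=0, tail=0, size=4
read(): buf=[_ 34 97 41], head=1, tail=0, size=3
read(): buf=[_ _ 97 41], head=2, tail=0, size=2
write(96): buf=[96 _ 97 41], head=2, tail=1, size=3
write(10): buf=[96 10 97 41], head=2, tail=2, size=4
read(): buf=[96 10 _ 41], head=3, tail=2, size=3
write(95): buf=[96 10 95 41], head=3, tail=3, size=4
read(): buf=[96 10 95 _], head=0, tail=3, size=3
read(): buf=[_ 10 95 _], head=1, tail=3, size=2
read(): buf=[_ _ 95 _], head=2, tail=3, size=1
write(11): buf=[_ _ 95 11], head=2, tail=0, size=2

Answer: _ _ 95 11
2
0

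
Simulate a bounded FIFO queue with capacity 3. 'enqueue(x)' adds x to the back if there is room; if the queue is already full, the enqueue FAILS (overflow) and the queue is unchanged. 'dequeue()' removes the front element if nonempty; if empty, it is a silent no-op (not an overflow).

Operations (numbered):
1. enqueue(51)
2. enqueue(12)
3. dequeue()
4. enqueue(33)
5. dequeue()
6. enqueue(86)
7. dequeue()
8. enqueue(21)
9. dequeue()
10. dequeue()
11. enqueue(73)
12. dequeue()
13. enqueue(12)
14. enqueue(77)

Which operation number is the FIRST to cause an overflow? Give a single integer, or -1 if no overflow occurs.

Answer: -1

Derivation:
1. enqueue(51): size=1
2. enqueue(12): size=2
3. dequeue(): size=1
4. enqueue(33): size=2
5. dequeue(): size=1
6. enqueue(86): size=2
7. dequeue(): size=1
8. enqueue(21): size=2
9. dequeue(): size=1
10. dequeue(): size=0
11. enqueue(73): size=1
12. dequeue(): size=0
13. enqueue(12): size=1
14. enqueue(77): size=2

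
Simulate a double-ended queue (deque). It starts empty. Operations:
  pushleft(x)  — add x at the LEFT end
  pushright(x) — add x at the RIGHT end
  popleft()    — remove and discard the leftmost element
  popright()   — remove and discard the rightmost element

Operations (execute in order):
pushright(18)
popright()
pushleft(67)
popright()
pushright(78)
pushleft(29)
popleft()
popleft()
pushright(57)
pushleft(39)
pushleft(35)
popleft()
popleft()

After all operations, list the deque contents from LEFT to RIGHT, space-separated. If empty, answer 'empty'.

pushright(18): [18]
popright(): []
pushleft(67): [67]
popright(): []
pushright(78): [78]
pushleft(29): [29, 78]
popleft(): [78]
popleft(): []
pushright(57): [57]
pushleft(39): [39, 57]
pushleft(35): [35, 39, 57]
popleft(): [39, 57]
popleft(): [57]

Answer: 57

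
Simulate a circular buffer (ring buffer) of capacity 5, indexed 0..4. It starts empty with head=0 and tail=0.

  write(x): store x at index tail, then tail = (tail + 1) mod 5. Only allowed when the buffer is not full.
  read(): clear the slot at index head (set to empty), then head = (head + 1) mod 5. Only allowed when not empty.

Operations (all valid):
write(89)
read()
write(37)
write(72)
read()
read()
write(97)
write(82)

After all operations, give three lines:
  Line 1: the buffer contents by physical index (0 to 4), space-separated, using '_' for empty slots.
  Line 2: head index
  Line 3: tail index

Answer: _ _ _ 97 82
3
0

Derivation:
write(89): buf=[89 _ _ _ _], head=0, tail=1, size=1
read(): buf=[_ _ _ _ _], head=1, tail=1, size=0
write(37): buf=[_ 37 _ _ _], head=1, tail=2, size=1
write(72): buf=[_ 37 72 _ _], head=1, tail=3, size=2
read(): buf=[_ _ 72 _ _], head=2, tail=3, size=1
read(): buf=[_ _ _ _ _], head=3, tail=3, size=0
write(97): buf=[_ _ _ 97 _], head=3, tail=4, size=1
write(82): buf=[_ _ _ 97 82], head=3, tail=0, size=2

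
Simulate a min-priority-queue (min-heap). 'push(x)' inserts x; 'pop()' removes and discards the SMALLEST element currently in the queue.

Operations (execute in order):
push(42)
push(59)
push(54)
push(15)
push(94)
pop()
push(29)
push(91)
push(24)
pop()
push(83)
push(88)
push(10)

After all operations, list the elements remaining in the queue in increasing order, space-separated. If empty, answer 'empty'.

push(42): heap contents = [42]
push(59): heap contents = [42, 59]
push(54): heap contents = [42, 54, 59]
push(15): heap contents = [15, 42, 54, 59]
push(94): heap contents = [15, 42, 54, 59, 94]
pop() → 15: heap contents = [42, 54, 59, 94]
push(29): heap contents = [29, 42, 54, 59, 94]
push(91): heap contents = [29, 42, 54, 59, 91, 94]
push(24): heap contents = [24, 29, 42, 54, 59, 91, 94]
pop() → 24: heap contents = [29, 42, 54, 59, 91, 94]
push(83): heap contents = [29, 42, 54, 59, 83, 91, 94]
push(88): heap contents = [29, 42, 54, 59, 83, 88, 91, 94]
push(10): heap contents = [10, 29, 42, 54, 59, 83, 88, 91, 94]

Answer: 10 29 42 54 59 83 88 91 94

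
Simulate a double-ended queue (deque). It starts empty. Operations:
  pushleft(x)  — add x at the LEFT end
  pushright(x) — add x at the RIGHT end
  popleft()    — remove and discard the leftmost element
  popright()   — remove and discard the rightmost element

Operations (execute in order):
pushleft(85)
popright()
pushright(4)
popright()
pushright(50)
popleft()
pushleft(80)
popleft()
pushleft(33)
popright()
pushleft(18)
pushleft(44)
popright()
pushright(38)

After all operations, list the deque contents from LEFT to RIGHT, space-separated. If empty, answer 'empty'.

Answer: 44 38

Derivation:
pushleft(85): [85]
popright(): []
pushright(4): [4]
popright(): []
pushright(50): [50]
popleft(): []
pushleft(80): [80]
popleft(): []
pushleft(33): [33]
popright(): []
pushleft(18): [18]
pushleft(44): [44, 18]
popright(): [44]
pushright(38): [44, 38]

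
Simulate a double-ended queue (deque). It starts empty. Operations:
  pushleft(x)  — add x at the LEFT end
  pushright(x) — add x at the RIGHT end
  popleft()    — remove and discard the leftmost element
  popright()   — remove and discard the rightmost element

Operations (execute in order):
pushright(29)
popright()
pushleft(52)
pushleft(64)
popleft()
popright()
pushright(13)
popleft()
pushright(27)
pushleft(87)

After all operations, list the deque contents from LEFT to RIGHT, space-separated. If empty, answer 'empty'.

pushright(29): [29]
popright(): []
pushleft(52): [52]
pushleft(64): [64, 52]
popleft(): [52]
popright(): []
pushright(13): [13]
popleft(): []
pushright(27): [27]
pushleft(87): [87, 27]

Answer: 87 27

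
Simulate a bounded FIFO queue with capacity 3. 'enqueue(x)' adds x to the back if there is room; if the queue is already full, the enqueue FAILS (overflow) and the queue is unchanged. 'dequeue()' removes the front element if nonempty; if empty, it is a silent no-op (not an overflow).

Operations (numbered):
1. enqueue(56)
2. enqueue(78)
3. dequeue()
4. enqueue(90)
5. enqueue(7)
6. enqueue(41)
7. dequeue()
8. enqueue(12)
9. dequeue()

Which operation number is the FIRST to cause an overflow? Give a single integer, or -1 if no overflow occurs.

Answer: 6

Derivation:
1. enqueue(56): size=1
2. enqueue(78): size=2
3. dequeue(): size=1
4. enqueue(90): size=2
5. enqueue(7): size=3
6. enqueue(41): size=3=cap → OVERFLOW (fail)
7. dequeue(): size=2
8. enqueue(12): size=3
9. dequeue(): size=2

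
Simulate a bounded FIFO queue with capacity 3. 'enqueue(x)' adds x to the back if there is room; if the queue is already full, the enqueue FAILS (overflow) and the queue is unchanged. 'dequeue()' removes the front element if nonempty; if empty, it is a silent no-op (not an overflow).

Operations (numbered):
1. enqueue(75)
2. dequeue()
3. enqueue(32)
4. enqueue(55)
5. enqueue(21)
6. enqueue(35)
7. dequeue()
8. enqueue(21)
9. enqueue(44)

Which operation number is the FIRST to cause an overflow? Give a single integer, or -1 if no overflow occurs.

Answer: 6

Derivation:
1. enqueue(75): size=1
2. dequeue(): size=0
3. enqueue(32): size=1
4. enqueue(55): size=2
5. enqueue(21): size=3
6. enqueue(35): size=3=cap → OVERFLOW (fail)
7. dequeue(): size=2
8. enqueue(21): size=3
9. enqueue(44): size=3=cap → OVERFLOW (fail)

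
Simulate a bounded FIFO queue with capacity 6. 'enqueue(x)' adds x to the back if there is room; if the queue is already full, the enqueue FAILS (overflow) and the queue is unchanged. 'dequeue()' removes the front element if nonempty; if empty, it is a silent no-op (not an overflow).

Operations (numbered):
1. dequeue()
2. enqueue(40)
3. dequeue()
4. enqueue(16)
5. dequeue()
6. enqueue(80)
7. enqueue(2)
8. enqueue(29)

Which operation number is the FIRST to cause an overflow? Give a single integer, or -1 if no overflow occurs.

Answer: -1

Derivation:
1. dequeue(): empty, no-op, size=0
2. enqueue(40): size=1
3. dequeue(): size=0
4. enqueue(16): size=1
5. dequeue(): size=0
6. enqueue(80): size=1
7. enqueue(2): size=2
8. enqueue(29): size=3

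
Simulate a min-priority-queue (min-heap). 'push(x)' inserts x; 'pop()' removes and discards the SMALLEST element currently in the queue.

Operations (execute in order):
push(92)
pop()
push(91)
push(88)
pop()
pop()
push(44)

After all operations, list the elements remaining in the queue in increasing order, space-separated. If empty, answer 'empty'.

Answer: 44

Derivation:
push(92): heap contents = [92]
pop() → 92: heap contents = []
push(91): heap contents = [91]
push(88): heap contents = [88, 91]
pop() → 88: heap contents = [91]
pop() → 91: heap contents = []
push(44): heap contents = [44]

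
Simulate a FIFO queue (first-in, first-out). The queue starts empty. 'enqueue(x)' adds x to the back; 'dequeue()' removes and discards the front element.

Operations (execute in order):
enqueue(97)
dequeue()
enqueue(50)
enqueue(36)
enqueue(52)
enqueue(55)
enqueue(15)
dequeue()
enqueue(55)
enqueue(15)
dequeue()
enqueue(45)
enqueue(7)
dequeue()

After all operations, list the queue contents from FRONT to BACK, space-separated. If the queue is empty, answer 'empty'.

Answer: 55 15 55 15 45 7

Derivation:
enqueue(97): [97]
dequeue(): []
enqueue(50): [50]
enqueue(36): [50, 36]
enqueue(52): [50, 36, 52]
enqueue(55): [50, 36, 52, 55]
enqueue(15): [50, 36, 52, 55, 15]
dequeue(): [36, 52, 55, 15]
enqueue(55): [36, 52, 55, 15, 55]
enqueue(15): [36, 52, 55, 15, 55, 15]
dequeue(): [52, 55, 15, 55, 15]
enqueue(45): [52, 55, 15, 55, 15, 45]
enqueue(7): [52, 55, 15, 55, 15, 45, 7]
dequeue(): [55, 15, 55, 15, 45, 7]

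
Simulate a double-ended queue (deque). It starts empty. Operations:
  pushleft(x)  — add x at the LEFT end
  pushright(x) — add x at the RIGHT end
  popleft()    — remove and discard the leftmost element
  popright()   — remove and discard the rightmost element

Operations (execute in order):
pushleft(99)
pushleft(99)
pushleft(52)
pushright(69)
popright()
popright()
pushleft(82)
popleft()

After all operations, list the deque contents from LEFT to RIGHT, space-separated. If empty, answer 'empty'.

pushleft(99): [99]
pushleft(99): [99, 99]
pushleft(52): [52, 99, 99]
pushright(69): [52, 99, 99, 69]
popright(): [52, 99, 99]
popright(): [52, 99]
pushleft(82): [82, 52, 99]
popleft(): [52, 99]

Answer: 52 99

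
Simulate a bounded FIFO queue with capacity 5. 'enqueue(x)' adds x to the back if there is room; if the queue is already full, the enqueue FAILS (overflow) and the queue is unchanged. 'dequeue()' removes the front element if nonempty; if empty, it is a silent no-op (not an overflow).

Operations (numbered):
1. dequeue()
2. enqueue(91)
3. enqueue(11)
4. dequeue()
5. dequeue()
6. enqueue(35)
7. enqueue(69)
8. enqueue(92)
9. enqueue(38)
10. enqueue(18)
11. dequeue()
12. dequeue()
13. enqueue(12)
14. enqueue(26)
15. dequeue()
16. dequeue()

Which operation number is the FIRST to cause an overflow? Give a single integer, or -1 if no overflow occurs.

Answer: -1

Derivation:
1. dequeue(): empty, no-op, size=0
2. enqueue(91): size=1
3. enqueue(11): size=2
4. dequeue(): size=1
5. dequeue(): size=0
6. enqueue(35): size=1
7. enqueue(69): size=2
8. enqueue(92): size=3
9. enqueue(38): size=4
10. enqueue(18): size=5
11. dequeue(): size=4
12. dequeue(): size=3
13. enqueue(12): size=4
14. enqueue(26): size=5
15. dequeue(): size=4
16. dequeue(): size=3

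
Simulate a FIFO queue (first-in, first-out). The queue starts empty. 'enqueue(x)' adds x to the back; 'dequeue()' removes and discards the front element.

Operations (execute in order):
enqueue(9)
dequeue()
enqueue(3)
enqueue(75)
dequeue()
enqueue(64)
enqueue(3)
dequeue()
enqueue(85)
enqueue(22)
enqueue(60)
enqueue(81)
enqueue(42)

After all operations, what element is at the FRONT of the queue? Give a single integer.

enqueue(9): queue = [9]
dequeue(): queue = []
enqueue(3): queue = [3]
enqueue(75): queue = [3, 75]
dequeue(): queue = [75]
enqueue(64): queue = [75, 64]
enqueue(3): queue = [75, 64, 3]
dequeue(): queue = [64, 3]
enqueue(85): queue = [64, 3, 85]
enqueue(22): queue = [64, 3, 85, 22]
enqueue(60): queue = [64, 3, 85, 22, 60]
enqueue(81): queue = [64, 3, 85, 22, 60, 81]
enqueue(42): queue = [64, 3, 85, 22, 60, 81, 42]

Answer: 64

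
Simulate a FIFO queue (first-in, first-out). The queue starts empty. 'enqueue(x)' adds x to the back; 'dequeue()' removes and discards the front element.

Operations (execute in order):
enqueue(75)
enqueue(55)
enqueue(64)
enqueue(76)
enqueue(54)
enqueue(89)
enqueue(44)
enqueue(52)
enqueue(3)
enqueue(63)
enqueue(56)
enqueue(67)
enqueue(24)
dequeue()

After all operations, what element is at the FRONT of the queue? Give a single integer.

enqueue(75): queue = [75]
enqueue(55): queue = [75, 55]
enqueue(64): queue = [75, 55, 64]
enqueue(76): queue = [75, 55, 64, 76]
enqueue(54): queue = [75, 55, 64, 76, 54]
enqueue(89): queue = [75, 55, 64, 76, 54, 89]
enqueue(44): queue = [75, 55, 64, 76, 54, 89, 44]
enqueue(52): queue = [75, 55, 64, 76, 54, 89, 44, 52]
enqueue(3): queue = [75, 55, 64, 76, 54, 89, 44, 52, 3]
enqueue(63): queue = [75, 55, 64, 76, 54, 89, 44, 52, 3, 63]
enqueue(56): queue = [75, 55, 64, 76, 54, 89, 44, 52, 3, 63, 56]
enqueue(67): queue = [75, 55, 64, 76, 54, 89, 44, 52, 3, 63, 56, 67]
enqueue(24): queue = [75, 55, 64, 76, 54, 89, 44, 52, 3, 63, 56, 67, 24]
dequeue(): queue = [55, 64, 76, 54, 89, 44, 52, 3, 63, 56, 67, 24]

Answer: 55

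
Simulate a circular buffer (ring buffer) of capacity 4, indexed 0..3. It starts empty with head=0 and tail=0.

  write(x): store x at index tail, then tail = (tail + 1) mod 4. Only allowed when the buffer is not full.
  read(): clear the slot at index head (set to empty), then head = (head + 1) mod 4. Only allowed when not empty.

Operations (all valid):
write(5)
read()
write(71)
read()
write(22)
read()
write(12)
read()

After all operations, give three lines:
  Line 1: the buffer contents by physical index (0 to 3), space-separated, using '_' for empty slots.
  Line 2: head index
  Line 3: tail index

write(5): buf=[5 _ _ _], head=0, tail=1, size=1
read(): buf=[_ _ _ _], head=1, tail=1, size=0
write(71): buf=[_ 71 _ _], head=1, tail=2, size=1
read(): buf=[_ _ _ _], head=2, tail=2, size=0
write(22): buf=[_ _ 22 _], head=2, tail=3, size=1
read(): buf=[_ _ _ _], head=3, tail=3, size=0
write(12): buf=[_ _ _ 12], head=3, tail=0, size=1
read(): buf=[_ _ _ _], head=0, tail=0, size=0

Answer: _ _ _ _
0
0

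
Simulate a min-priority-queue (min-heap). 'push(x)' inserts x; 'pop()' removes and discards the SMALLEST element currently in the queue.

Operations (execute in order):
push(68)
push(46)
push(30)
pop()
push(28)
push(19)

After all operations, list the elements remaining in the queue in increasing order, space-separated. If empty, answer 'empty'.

Answer: 19 28 46 68

Derivation:
push(68): heap contents = [68]
push(46): heap contents = [46, 68]
push(30): heap contents = [30, 46, 68]
pop() → 30: heap contents = [46, 68]
push(28): heap contents = [28, 46, 68]
push(19): heap contents = [19, 28, 46, 68]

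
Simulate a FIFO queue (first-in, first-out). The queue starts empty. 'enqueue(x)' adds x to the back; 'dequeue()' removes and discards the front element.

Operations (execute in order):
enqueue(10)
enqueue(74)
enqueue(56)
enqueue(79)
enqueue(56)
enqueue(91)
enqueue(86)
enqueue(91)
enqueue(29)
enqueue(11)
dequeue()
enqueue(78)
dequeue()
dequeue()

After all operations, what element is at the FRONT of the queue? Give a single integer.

enqueue(10): queue = [10]
enqueue(74): queue = [10, 74]
enqueue(56): queue = [10, 74, 56]
enqueue(79): queue = [10, 74, 56, 79]
enqueue(56): queue = [10, 74, 56, 79, 56]
enqueue(91): queue = [10, 74, 56, 79, 56, 91]
enqueue(86): queue = [10, 74, 56, 79, 56, 91, 86]
enqueue(91): queue = [10, 74, 56, 79, 56, 91, 86, 91]
enqueue(29): queue = [10, 74, 56, 79, 56, 91, 86, 91, 29]
enqueue(11): queue = [10, 74, 56, 79, 56, 91, 86, 91, 29, 11]
dequeue(): queue = [74, 56, 79, 56, 91, 86, 91, 29, 11]
enqueue(78): queue = [74, 56, 79, 56, 91, 86, 91, 29, 11, 78]
dequeue(): queue = [56, 79, 56, 91, 86, 91, 29, 11, 78]
dequeue(): queue = [79, 56, 91, 86, 91, 29, 11, 78]

Answer: 79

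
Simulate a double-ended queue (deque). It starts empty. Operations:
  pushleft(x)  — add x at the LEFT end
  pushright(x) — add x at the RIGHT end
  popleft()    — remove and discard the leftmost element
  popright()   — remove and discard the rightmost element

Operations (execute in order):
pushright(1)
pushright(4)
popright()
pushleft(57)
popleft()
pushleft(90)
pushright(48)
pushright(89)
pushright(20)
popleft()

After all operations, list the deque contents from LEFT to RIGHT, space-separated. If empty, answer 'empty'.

Answer: 1 48 89 20

Derivation:
pushright(1): [1]
pushright(4): [1, 4]
popright(): [1]
pushleft(57): [57, 1]
popleft(): [1]
pushleft(90): [90, 1]
pushright(48): [90, 1, 48]
pushright(89): [90, 1, 48, 89]
pushright(20): [90, 1, 48, 89, 20]
popleft(): [1, 48, 89, 20]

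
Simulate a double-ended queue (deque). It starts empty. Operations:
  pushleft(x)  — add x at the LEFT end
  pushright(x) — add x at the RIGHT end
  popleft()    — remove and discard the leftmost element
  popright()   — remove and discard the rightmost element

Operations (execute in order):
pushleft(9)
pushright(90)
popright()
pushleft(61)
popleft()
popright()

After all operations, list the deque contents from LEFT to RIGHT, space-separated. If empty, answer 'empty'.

Answer: empty

Derivation:
pushleft(9): [9]
pushright(90): [9, 90]
popright(): [9]
pushleft(61): [61, 9]
popleft(): [9]
popright(): []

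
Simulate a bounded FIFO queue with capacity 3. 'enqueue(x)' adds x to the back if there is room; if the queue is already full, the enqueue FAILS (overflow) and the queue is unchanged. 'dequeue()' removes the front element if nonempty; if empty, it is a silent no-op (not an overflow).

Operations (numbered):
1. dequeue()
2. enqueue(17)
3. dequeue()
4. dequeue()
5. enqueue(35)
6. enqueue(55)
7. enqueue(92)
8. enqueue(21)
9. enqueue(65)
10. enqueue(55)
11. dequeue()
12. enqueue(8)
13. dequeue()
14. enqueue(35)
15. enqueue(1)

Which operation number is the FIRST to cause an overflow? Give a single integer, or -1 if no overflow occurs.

Answer: 8

Derivation:
1. dequeue(): empty, no-op, size=0
2. enqueue(17): size=1
3. dequeue(): size=0
4. dequeue(): empty, no-op, size=0
5. enqueue(35): size=1
6. enqueue(55): size=2
7. enqueue(92): size=3
8. enqueue(21): size=3=cap → OVERFLOW (fail)
9. enqueue(65): size=3=cap → OVERFLOW (fail)
10. enqueue(55): size=3=cap → OVERFLOW (fail)
11. dequeue(): size=2
12. enqueue(8): size=3
13. dequeue(): size=2
14. enqueue(35): size=3
15. enqueue(1): size=3=cap → OVERFLOW (fail)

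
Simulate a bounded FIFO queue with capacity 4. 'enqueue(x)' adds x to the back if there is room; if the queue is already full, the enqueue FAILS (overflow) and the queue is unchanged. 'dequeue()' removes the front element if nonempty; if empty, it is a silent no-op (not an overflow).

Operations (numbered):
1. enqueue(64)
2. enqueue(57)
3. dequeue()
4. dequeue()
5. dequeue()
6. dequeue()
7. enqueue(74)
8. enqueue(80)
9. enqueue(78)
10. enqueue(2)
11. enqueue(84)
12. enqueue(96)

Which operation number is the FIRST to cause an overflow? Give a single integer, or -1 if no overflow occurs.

1. enqueue(64): size=1
2. enqueue(57): size=2
3. dequeue(): size=1
4. dequeue(): size=0
5. dequeue(): empty, no-op, size=0
6. dequeue(): empty, no-op, size=0
7. enqueue(74): size=1
8. enqueue(80): size=2
9. enqueue(78): size=3
10. enqueue(2): size=4
11. enqueue(84): size=4=cap → OVERFLOW (fail)
12. enqueue(96): size=4=cap → OVERFLOW (fail)

Answer: 11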